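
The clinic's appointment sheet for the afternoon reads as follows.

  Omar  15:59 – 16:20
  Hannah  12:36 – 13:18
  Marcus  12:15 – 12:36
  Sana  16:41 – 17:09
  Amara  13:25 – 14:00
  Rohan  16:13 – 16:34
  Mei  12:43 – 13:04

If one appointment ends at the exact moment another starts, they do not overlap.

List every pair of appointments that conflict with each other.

Sorted by start: Marcus, Hannah, Mei, Amara, Omar, Rohan, Sana.
Hannah starts exactly when Marcus ends (back-to-back, no overlap), so nothing later overlaps Marcus either.
Mei starts before Hannah ends → Hannah and Mei overlap.
Amara starts after Hannah ends, so nothing later overlaps Hannah either.
Amara starts after Mei ends, so nothing later overlaps Mei either.
Omar starts after Amara ends, so nothing later overlaps Amara either.
Rohan starts before Omar ends → Omar and Rohan overlap.
Sana starts after Omar ends.
Sana starts after Rohan ends.

Hannah & Mei, Omar & Rohan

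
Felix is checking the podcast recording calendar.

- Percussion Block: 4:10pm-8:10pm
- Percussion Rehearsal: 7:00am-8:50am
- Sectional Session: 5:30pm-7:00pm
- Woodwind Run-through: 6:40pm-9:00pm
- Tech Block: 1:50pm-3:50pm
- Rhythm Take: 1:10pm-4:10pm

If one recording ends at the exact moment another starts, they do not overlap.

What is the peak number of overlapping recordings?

Sweep the timeline, counting +1 at each start and −1 at each end (ends before starts at a tie):
7:00am start Percussion Rehearsal → 1
8:50am end Percussion Rehearsal → 0
1:10pm start Rhythm Take → 1
1:50pm start Tech Block → 2
3:50pm end Tech Block → 1
4:10pm end Rhythm Take → 0
4:10pm start Percussion Block → 1
5:30pm start Sectional Session → 2
6:40pm start Woodwind Run-through → 3
7:00pm end Sectional Session → 2
8:10pm end Percussion Block → 1
9:00pm end Woodwind Run-through → 0
Peak is 3, at 6:40pm (Percussion Block, Sectional Session, Woodwind Run-through).

3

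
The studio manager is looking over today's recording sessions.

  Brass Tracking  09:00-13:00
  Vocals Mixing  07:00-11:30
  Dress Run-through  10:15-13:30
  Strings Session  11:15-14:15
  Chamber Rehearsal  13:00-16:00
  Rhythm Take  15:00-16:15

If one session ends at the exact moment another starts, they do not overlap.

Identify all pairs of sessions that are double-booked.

Sorted by start: Vocals Mixing, Brass Tracking, Dress Run-through, Strings Session, Chamber Rehearsal, Rhythm Take.
Brass Tracking starts before Vocals Mixing ends → Vocals Mixing and Brass Tracking overlap.
Dress Run-through starts before Vocals Mixing ends → Vocals Mixing and Dress Run-through overlap.
Strings Session starts before Vocals Mixing ends → Vocals Mixing and Strings Session overlap.
Chamber Rehearsal starts after Vocals Mixing ends; Vocals Mixing is clear from here.
Dress Run-through starts before Brass Tracking ends → Brass Tracking and Dress Run-through overlap.
Strings Session starts before Brass Tracking ends → Brass Tracking and Strings Session overlap.
Chamber Rehearsal starts exactly when Brass Tracking ends (back-to-back, no overlap); Brass Tracking is clear from here.
Strings Session starts before Dress Run-through ends → Dress Run-through and Strings Session overlap.
Chamber Rehearsal starts before Dress Run-through ends → Dress Run-through and Chamber Rehearsal overlap.
Rhythm Take starts after Dress Run-through ends.
Chamber Rehearsal starts before Strings Session ends → Strings Session and Chamber Rehearsal overlap.
Rhythm Take starts after Strings Session ends.
Rhythm Take starts before Chamber Rehearsal ends → Chamber Rehearsal and Rhythm Take overlap.

Brass Tracking & Dress Run-through, Brass Tracking & Strings Session, Brass Tracking & Vocals Mixing, Chamber Rehearsal & Dress Run-through, Chamber Rehearsal & Rhythm Take, Chamber Rehearsal & Strings Session, Dress Run-through & Strings Session, Dress Run-through & Vocals Mixing, Strings Session & Vocals Mixing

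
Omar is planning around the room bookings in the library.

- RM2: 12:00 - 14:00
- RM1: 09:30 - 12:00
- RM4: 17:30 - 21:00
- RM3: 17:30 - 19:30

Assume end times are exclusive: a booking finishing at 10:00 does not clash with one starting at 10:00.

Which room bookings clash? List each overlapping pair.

RM3 & RM4

Sorted by start: RM1, RM2, RM3, RM4.
RM2 starts exactly when RM1 ends (back-to-back, no overlap), so RM1 has no further overlaps.
RM3 starts after RM2 ends, so RM2 has no further overlaps.
RM4 starts before RM3 ends → RM3 and RM4 overlap.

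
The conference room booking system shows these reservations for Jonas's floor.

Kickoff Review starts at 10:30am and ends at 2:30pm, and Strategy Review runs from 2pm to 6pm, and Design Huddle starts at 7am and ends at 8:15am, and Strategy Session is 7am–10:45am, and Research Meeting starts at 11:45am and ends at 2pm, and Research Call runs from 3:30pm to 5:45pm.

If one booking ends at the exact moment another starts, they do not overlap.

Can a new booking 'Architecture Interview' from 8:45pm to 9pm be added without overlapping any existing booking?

Strategy Session: ends 10:45am at or before Architecture Interview starts 8:45pm → clear.
Design Huddle: ends 8:15am at or before Architecture Interview starts 8:45pm → clear.
Kickoff Review: ends 2:30pm at or before Architecture Interview starts 8:45pm → clear.
Research Meeting: ends 2pm at or before Architecture Interview starts 8:45pm → clear.
Strategy Review: ends 6pm at or before Architecture Interview starts 8:45pm → clear.
Research Call: ends 5:45pm at or before Architecture Interview starts 8:45pm → clear.

Yes — the slot is free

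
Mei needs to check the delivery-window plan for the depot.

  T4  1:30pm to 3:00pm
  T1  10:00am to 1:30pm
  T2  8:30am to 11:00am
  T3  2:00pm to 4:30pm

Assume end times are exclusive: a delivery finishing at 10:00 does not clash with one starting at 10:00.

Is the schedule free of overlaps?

No

Two intervals overlap when each starts before the other ends.
Sorted by start: T2, T1, T4, T3.
T1 starts before T2 ends → T2 and T1 overlap.
That's a conflict, so the schedule is not conflict-free.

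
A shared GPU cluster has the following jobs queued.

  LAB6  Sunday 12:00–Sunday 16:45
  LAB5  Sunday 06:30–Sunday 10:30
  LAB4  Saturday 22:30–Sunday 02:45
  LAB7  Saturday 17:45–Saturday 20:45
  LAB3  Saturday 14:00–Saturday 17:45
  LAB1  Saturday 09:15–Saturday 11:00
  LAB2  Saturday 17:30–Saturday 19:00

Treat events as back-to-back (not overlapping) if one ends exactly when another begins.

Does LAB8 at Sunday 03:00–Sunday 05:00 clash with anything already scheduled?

No — it doesn't clash with anything

LAB1: ends Saturday 11:00 at or before LAB8 starts Sunday 03:00 → clear.
LAB3: ends Saturday 17:45 at or before LAB8 starts Sunday 03:00 → clear.
LAB2: ends Saturday 19:00 at or before LAB8 starts Sunday 03:00 → clear.
LAB7: ends Saturday 20:45 at or before LAB8 starts Sunday 03:00 → clear.
LAB4: ends Sunday 02:45 at or before LAB8 starts Sunday 03:00 → clear.
LAB5: starts Sunday 06:30 at or after LAB8 ends Sunday 05:00 → clear.
LAB6: starts Sunday 12:00 at or after LAB8 ends Sunday 05:00 → clear.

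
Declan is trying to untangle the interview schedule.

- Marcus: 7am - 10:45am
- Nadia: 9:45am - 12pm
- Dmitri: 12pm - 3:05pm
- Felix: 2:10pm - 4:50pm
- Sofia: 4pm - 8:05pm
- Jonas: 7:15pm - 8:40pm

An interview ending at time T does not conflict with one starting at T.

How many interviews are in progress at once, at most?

Sort all start/end points and keep a running count:
7am start Marcus → 1
9:45am start Nadia → 2
10:45am end Marcus → 1
12pm end Nadia → 0
12pm start Dmitri → 1
2:10pm start Felix → 2
3:05pm end Dmitri → 1
4pm start Sofia → 2
4:50pm end Felix → 1
7:15pm start Jonas → 2
8:05pm end Sofia → 1
8:40pm end Jonas → 0
Peak is 2, at 9:45am (Marcus, Nadia).

2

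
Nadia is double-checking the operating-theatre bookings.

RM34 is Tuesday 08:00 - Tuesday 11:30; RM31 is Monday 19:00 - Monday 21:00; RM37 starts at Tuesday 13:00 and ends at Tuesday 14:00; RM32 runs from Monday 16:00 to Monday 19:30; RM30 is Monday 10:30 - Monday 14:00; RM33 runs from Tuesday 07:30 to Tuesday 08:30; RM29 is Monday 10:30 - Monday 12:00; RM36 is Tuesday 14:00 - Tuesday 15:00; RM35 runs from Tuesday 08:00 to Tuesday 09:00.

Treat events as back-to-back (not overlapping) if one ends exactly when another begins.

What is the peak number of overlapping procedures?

Sweep the timeline, counting +1 at each start and −1 at each end (ends before starts at a tie):
Monday 10:30 start RM29 → 1
Monday 10:30 start RM30 → 2
Monday 12:00 end RM29 → 1
Monday 14:00 end RM30 → 0
Monday 16:00 start RM32 → 1
Monday 19:00 start RM31 → 2
Monday 19:30 end RM32 → 1
Monday 21:00 end RM31 → 0
Tuesday 07:30 start RM33 → 1
Tuesday 08:00 start RM34 → 2
Tuesday 08:00 start RM35 → 3
Tuesday 08:30 end RM33 → 2
Tuesday 09:00 end RM35 → 1
Tuesday 11:30 end RM34 → 0
Tuesday 13:00 start RM37 → 1
Tuesday 14:00 end RM37 → 0
Tuesday 14:00 start RM36 → 1
Tuesday 15:00 end RM36 → 0
Peak is 3, at Tuesday 08:00 (RM33, RM34, RM35).

3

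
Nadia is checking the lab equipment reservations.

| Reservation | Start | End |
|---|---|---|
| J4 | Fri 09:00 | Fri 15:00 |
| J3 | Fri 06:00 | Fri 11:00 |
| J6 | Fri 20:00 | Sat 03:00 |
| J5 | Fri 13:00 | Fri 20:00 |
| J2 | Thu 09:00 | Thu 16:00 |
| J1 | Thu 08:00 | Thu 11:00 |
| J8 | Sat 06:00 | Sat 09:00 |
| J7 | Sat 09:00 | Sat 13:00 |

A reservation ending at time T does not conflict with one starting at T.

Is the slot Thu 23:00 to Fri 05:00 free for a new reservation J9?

J1: ends Thu 11:00 at or before J9 starts Thu 23:00 → clear.
J2: ends Thu 16:00 at or before J9 starts Thu 23:00 → clear.
J3: starts Fri 06:00 at or after J9 ends Fri 05:00 → clear.
J4: starts Fri 09:00 at or after J9 ends Fri 05:00 → clear.
J5: starts Fri 13:00 at or after J9 ends Fri 05:00 → clear.
J6: starts Fri 20:00 at or after J9 ends Fri 05:00 → clear.
J8: starts Sat 06:00 at or after J9 ends Fri 05:00 → clear.
J7: starts Sat 09:00 at or after J9 ends Fri 05:00 → clear.

Yes — the slot is free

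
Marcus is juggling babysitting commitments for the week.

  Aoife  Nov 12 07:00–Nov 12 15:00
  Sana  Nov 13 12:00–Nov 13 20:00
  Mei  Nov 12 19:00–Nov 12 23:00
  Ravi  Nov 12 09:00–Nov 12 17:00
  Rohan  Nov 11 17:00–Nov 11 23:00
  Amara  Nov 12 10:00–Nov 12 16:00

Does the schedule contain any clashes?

Check each pair: they overlap iff neither finishes before the other starts.
Sorted by start: Rohan, Aoife, Ravi, Amara, Mei, Sana.
Aoife starts after Rohan ends, so Rohan has no further overlaps.
Ravi starts before Aoife ends → Aoife and Ravi overlap.
That's a conflict, so the schedule is not conflict-free.

Yes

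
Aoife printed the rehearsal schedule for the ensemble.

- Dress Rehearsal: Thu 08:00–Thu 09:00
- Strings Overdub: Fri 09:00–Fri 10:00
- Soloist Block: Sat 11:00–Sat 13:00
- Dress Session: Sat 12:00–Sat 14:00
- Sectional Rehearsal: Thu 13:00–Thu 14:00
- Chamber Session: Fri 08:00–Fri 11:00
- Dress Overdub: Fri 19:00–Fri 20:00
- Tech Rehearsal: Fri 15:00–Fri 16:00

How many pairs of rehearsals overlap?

Sorted by start: Dress Rehearsal, Sectional Rehearsal, Chamber Session, Strings Overdub, Tech Rehearsal, Dress Overdub, Soloist Block, Dress Session.
Sectional Rehearsal starts after Dress Rehearsal ends, so nothing later overlaps Dress Rehearsal either.
Chamber Session starts after Sectional Rehearsal ends, so nothing later overlaps Sectional Rehearsal either.
Strings Overdub starts before Chamber Session ends → Chamber Session and Strings Overdub overlap.
Tech Rehearsal starts after Chamber Session ends, so nothing later overlaps Chamber Session either.
Tech Rehearsal starts after Strings Overdub ends, so nothing later overlaps Strings Overdub either.
Dress Overdub starts after Tech Rehearsal ends, so nothing later overlaps Tech Rehearsal either.
Soloist Block starts after Dress Overdub ends, so nothing later overlaps Dress Overdub either.
Dress Session starts before Soloist Block ends → Soloist Block and Dress Session overlap.
Overlapping pairs: Chamber Session & Strings Overdub, Dress Session & Soloist Block — 2 in total.

2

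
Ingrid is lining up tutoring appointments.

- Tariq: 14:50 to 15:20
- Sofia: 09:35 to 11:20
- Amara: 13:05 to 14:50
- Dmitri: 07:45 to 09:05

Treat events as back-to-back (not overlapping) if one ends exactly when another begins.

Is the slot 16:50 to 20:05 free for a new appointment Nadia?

Dmitri: ends 09:05 at or before Nadia starts 16:50 → clear.
Sofia: ends 11:20 at or before Nadia starts 16:50 → clear.
Amara: ends 14:50 at or before Nadia starts 16:50 → clear.
Tariq: ends 15:20 at or before Nadia starts 16:50 → clear.

Yes — the slot is free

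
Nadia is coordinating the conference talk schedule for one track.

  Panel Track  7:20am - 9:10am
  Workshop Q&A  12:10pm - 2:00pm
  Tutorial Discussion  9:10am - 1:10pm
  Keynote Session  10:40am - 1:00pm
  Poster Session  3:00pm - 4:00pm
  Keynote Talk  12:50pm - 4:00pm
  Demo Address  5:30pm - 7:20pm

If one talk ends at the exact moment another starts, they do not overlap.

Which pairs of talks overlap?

Keynote Session & Keynote Talk, Keynote Session & Tutorial Discussion, Keynote Session & Workshop Q&A, Keynote Talk & Poster Session, Keynote Talk & Tutorial Discussion, Keynote Talk & Workshop Q&A, Tutorial Discussion & Workshop Q&A

Two intervals overlap when each starts before the other ends.
Sorted by start: Panel Track, Tutorial Discussion, Keynote Session, Workshop Q&A, Keynote Talk, Poster Session, Demo Address.
Tutorial Discussion starts exactly when Panel Track ends (back-to-back, no overlap) — done with Panel Track.
Keynote Session starts before Tutorial Discussion ends → Tutorial Discussion and Keynote Session overlap.
Workshop Q&A starts before Tutorial Discussion ends → Tutorial Discussion and Workshop Q&A overlap.
Keynote Talk starts before Tutorial Discussion ends → Tutorial Discussion and Keynote Talk overlap.
Poster Session starts after Tutorial Discussion ends — done with Tutorial Discussion.
Workshop Q&A starts before Keynote Session ends → Keynote Session and Workshop Q&A overlap.
Keynote Talk starts before Keynote Session ends → Keynote Session and Keynote Talk overlap.
Poster Session starts after Keynote Session ends — done with Keynote Session.
Keynote Talk starts before Workshop Q&A ends → Workshop Q&A and Keynote Talk overlap.
Poster Session starts after Workshop Q&A ends — done with Workshop Q&A.
Poster Session starts before Keynote Talk ends → Keynote Talk and Poster Session overlap.
Demo Address starts after Keynote Talk ends.
Demo Address starts after Poster Session ends.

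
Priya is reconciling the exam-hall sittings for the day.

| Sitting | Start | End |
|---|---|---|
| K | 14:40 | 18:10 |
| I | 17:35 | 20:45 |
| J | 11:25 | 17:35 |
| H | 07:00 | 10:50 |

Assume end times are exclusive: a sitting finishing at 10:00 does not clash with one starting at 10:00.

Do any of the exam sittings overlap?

Yes

Sorted by start: H, J, K, I.
J starts after H ends, so H has no further overlaps.
K starts before J ends → J and K overlap.
That's a conflict, so the schedule is not conflict-free.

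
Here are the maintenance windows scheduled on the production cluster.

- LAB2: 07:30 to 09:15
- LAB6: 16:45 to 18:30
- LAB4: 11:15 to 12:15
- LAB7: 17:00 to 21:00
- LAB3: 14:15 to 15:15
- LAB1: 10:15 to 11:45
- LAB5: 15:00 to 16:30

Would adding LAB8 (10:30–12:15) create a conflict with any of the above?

Yes — it overlaps LAB1, LAB4

LAB2: ends 09:15 at or before LAB8 starts 10:30 → clear.
LAB1: starts 10:15 before LAB8 ends 12:15, and ends 11:45 after LAB8 starts 10:30 → overlap.
LAB4: starts 11:15 before LAB8 ends 12:15, and ends 12:15 after LAB8 starts 10:30 → overlap.
LAB3: starts 14:15 at or after LAB8 ends 12:15 → clear.
LAB5: starts 15:00 at or after LAB8 ends 12:15 → clear.
LAB6: starts 16:45 at or after LAB8 ends 12:15 → clear.
LAB7: starts 17:00 at or after LAB8 ends 12:15 → clear.
LAB8 overlaps LAB1, LAB4.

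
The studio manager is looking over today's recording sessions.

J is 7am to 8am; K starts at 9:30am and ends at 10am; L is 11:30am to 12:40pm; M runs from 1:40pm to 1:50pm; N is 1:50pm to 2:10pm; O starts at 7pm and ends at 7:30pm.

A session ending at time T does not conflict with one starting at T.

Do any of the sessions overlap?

Check each pair: they overlap iff neither finishes before the other starts.
Sorted by start: J, K, L, M, N, O.
K starts after J ends, so J has no further overlaps.
L starts after K ends, so K has no further overlaps.
M starts after L ends, so L has no further overlaps.
N starts exactly when M ends (back-to-back, no overlap), so M has no further overlaps.
O starts after N ends.
Every pair is clear; the schedule has no overlaps.

No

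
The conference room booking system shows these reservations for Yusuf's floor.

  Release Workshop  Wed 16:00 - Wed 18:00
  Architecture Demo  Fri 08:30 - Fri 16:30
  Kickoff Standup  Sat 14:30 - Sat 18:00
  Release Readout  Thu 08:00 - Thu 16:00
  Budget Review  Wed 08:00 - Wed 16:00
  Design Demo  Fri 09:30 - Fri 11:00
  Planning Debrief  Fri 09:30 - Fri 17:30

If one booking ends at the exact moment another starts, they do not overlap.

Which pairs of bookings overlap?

Architecture Demo & Design Demo, Architecture Demo & Planning Debrief, Design Demo & Planning Debrief

Two intervals overlap when each starts before the other ends.
Sorted by start: Budget Review, Release Workshop, Release Readout, Architecture Demo, Design Demo, Planning Debrief, Kickoff Standup.
Release Workshop starts exactly when Budget Review ends (back-to-back, no overlap) — done with Budget Review.
Release Readout starts after Release Workshop ends — done with Release Workshop.
Architecture Demo starts after Release Readout ends — done with Release Readout.
Design Demo starts before Architecture Demo ends → Architecture Demo and Design Demo overlap.
Planning Debrief starts before Architecture Demo ends → Architecture Demo and Planning Debrief overlap.
Kickoff Standup starts after Architecture Demo ends.
Planning Debrief starts before Design Demo ends → Design Demo and Planning Debrief overlap.
Kickoff Standup starts after Design Demo ends.
Kickoff Standup starts after Planning Debrief ends.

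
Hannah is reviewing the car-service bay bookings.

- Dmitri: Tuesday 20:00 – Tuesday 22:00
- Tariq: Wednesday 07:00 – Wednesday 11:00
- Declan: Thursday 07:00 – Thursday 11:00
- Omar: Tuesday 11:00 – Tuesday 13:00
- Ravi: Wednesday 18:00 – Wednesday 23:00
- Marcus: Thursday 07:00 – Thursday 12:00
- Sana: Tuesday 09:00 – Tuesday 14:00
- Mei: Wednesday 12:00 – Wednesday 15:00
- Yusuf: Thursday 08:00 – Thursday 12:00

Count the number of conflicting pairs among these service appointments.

Sorted by start: Sana, Omar, Dmitri, Tariq, Mei, Ravi, Declan, Marcus, Yusuf.
Omar starts before Sana ends → Sana and Omar overlap.
Dmitri starts after Sana ends, so Sana has no further overlaps.
Dmitri starts after Omar ends, so Omar has no further overlaps.
Tariq starts after Dmitri ends, so Dmitri has no further overlaps.
Mei starts after Tariq ends, so Tariq has no further overlaps.
Ravi starts after Mei ends, so Mei has no further overlaps.
Declan starts after Ravi ends, so Ravi has no further overlaps.
Marcus starts before Declan ends → Declan and Marcus overlap.
Yusuf starts before Declan ends → Declan and Yusuf overlap.
Yusuf starts before Marcus ends → Marcus and Yusuf overlap.
Overlapping pairs: Declan & Marcus, Declan & Yusuf, Marcus & Yusuf, Omar & Sana — 4 in total.

4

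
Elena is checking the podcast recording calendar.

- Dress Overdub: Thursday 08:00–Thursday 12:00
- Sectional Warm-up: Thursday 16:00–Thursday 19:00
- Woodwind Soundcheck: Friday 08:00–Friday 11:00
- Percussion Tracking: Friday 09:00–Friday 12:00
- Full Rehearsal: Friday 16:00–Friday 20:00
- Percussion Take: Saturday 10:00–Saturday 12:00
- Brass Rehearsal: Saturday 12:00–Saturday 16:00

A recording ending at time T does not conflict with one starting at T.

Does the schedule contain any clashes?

Sorted by start: Dress Overdub, Sectional Warm-up, Woodwind Soundcheck, Percussion Tracking, Full Rehearsal, Percussion Take, Brass Rehearsal.
Sectional Warm-up starts after Dress Overdub ends, so Dress Overdub has no further overlaps.
Woodwind Soundcheck starts after Sectional Warm-up ends, so Sectional Warm-up has no further overlaps.
Percussion Tracking starts before Woodwind Soundcheck ends → Woodwind Soundcheck and Percussion Tracking overlap.
That's a conflict, so the schedule is not conflict-free.

Yes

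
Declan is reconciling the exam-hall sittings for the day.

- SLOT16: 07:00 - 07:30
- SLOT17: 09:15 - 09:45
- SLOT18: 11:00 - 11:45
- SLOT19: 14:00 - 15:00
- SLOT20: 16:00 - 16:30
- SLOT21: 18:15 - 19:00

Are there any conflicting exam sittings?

No

Sorted by start: SLOT16, SLOT17, SLOT18, SLOT19, SLOT20, SLOT21.
SLOT17 starts after SLOT16 ends; SLOT16 is clear from here.
SLOT18 starts after SLOT17 ends; SLOT17 is clear from here.
SLOT19 starts after SLOT18 ends; SLOT18 is clear from here.
SLOT20 starts after SLOT19 ends; SLOT19 is clear from here.
SLOT21 starts after SLOT20 ends.
Every pair is clear; the schedule has no overlaps.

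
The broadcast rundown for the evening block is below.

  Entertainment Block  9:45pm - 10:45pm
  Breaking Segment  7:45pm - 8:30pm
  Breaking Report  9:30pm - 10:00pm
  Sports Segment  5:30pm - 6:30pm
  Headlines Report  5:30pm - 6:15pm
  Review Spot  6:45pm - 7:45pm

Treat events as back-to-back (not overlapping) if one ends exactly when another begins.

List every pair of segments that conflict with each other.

Sorted by start: Headlines Report, Sports Segment, Review Spot, Breaking Segment, Breaking Report, Entertainment Block.
Sports Segment starts before Headlines Report ends → Headlines Report and Sports Segment overlap.
Review Spot starts after Headlines Report ends, so Headlines Report has no further overlaps.
Review Spot starts after Sports Segment ends, so Sports Segment has no further overlaps.
Breaking Segment starts exactly when Review Spot ends (back-to-back, no overlap), so Review Spot has no further overlaps.
Breaking Report starts after Breaking Segment ends, so Breaking Segment has no further overlaps.
Entertainment Block starts before Breaking Report ends → Breaking Report and Entertainment Block overlap.

Breaking Report & Entertainment Block, Headlines Report & Sports Segment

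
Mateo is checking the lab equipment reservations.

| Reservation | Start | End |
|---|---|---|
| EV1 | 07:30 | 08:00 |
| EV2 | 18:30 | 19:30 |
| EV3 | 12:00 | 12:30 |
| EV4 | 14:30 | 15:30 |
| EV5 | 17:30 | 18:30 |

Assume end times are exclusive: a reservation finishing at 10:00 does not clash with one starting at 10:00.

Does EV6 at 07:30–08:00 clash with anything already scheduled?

EV1: starts 07:30 before EV6 ends 08:00, and ends 08:00 after EV6 starts 07:30 → overlap.
EV3: starts 12:00 at or after EV6 ends 08:00 → clear.
EV4: starts 14:30 at or after EV6 ends 08:00 → clear.
EV5: starts 17:30 at or after EV6 ends 08:00 → clear.
EV2: starts 18:30 at or after EV6 ends 08:00 → clear.
EV6 overlaps EV1.

Yes — it overlaps EV1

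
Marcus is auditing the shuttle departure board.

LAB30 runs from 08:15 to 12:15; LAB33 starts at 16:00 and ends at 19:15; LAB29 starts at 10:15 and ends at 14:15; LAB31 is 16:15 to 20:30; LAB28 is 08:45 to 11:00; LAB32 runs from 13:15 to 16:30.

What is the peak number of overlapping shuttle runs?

Sort all start/end points and keep a running count:
08:15 start LAB30 → 1
08:45 start LAB28 → 2
10:15 start LAB29 → 3
11:00 end LAB28 → 2
12:15 end LAB30 → 1
13:15 start LAB32 → 2
14:15 end LAB29 → 1
16:00 start LAB33 → 2
16:15 start LAB31 → 3
16:30 end LAB32 → 2
19:15 end LAB33 → 1
20:30 end LAB31 → 0
Peak is 3, at 10:15 (LAB28, LAB29, LAB30).

3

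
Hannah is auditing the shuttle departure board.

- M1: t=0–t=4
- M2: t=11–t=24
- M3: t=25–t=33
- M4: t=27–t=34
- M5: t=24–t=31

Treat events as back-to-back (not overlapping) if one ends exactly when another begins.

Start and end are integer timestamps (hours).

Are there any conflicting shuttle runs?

Two intervals overlap when each starts before the other ends.
Sorted by start: M1, M2, M5, M3, M4.
M2 starts after M1 ends — done with M1.
M5 starts exactly when M2 ends (back-to-back, no overlap) — done with M2.
M3 starts before M5 ends → M5 and M3 overlap.
That's a conflict, so the schedule is not conflict-free.

Yes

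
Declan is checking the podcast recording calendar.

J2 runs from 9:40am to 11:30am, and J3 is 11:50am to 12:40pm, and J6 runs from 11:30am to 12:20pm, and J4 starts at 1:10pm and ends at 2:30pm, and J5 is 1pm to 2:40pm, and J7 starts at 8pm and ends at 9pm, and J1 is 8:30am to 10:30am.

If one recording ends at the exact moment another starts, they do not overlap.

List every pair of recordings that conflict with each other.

Two intervals overlap when each starts before the other ends.
Sorted by start: J1, J2, J6, J3, J5, J4, J7.
J2 starts before J1 ends → J1 and J2 overlap.
J6 starts after J1 ends; J1 is clear from here.
J6 starts exactly when J2 ends (back-to-back, no overlap); J2 is clear from here.
J3 starts before J6 ends → J6 and J3 overlap.
J5 starts after J6 ends; J6 is clear from here.
J5 starts after J3 ends; J3 is clear from here.
J4 starts before J5 ends → J5 and J4 overlap.
J7 starts after J5 ends.
J7 starts after J4 ends.

J1 & J2, J3 & J6, J4 & J5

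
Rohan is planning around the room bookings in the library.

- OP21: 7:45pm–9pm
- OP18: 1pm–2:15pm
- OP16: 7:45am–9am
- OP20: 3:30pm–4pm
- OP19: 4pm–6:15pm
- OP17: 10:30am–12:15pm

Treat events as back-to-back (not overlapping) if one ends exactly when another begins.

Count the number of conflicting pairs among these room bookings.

Sorted by start: OP16, OP17, OP18, OP20, OP19, OP21.
OP17 starts after OP16 ends, so OP16 has no further overlaps.
OP18 starts after OP17 ends, so OP17 has no further overlaps.
OP20 starts after OP18 ends, so OP18 has no further overlaps.
OP19 starts exactly when OP20 ends (back-to-back, no overlap), so OP20 has no further overlaps.
OP21 starts after OP19 ends.
No pair overlaps.

0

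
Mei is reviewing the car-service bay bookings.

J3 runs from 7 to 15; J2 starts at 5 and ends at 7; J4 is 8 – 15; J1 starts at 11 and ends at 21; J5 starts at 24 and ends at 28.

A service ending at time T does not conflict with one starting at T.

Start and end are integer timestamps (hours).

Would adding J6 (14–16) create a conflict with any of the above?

J2: ends 7 at or before J6 starts 14 → clear.
J3: starts 7 before J6 ends 16, and ends 15 after J6 starts 14 → overlap.
J4: starts 8 before J6 ends 16, and ends 15 after J6 starts 14 → overlap.
J1: starts 11 before J6 ends 16, and ends 21 after J6 starts 14 → overlap.
J5: starts 24 at or after J6 ends 16 → clear.
J6 overlaps J1, J3, J4.

Yes — it overlaps J1, J3, J4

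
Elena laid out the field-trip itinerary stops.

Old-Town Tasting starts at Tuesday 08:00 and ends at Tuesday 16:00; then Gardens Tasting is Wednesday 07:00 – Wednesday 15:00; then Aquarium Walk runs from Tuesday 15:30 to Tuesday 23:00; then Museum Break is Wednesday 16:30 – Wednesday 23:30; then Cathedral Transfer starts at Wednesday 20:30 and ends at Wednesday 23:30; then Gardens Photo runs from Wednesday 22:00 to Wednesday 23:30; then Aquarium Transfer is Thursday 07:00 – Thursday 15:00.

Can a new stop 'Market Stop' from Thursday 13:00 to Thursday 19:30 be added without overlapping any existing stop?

Old-Town Tasting: ends Tuesday 16:00 at or before Market Stop starts Thursday 13:00 → clear.
Aquarium Walk: ends Tuesday 23:00 at or before Market Stop starts Thursday 13:00 → clear.
Gardens Tasting: ends Wednesday 15:00 at or before Market Stop starts Thursday 13:00 → clear.
Museum Break: ends Wednesday 23:30 at or before Market Stop starts Thursday 13:00 → clear.
Cathedral Transfer: ends Wednesday 23:30 at or before Market Stop starts Thursday 13:00 → clear.
Gardens Photo: ends Wednesday 23:30 at or before Market Stop starts Thursday 13:00 → clear.
Aquarium Transfer: starts Thursday 07:00 before Market Stop ends Thursday 19:30, and ends Thursday 15:00 after Market Stop starts Thursday 13:00 → overlap.
Market Stop overlaps Aquarium Transfer.

No — it overlaps Aquarium Transfer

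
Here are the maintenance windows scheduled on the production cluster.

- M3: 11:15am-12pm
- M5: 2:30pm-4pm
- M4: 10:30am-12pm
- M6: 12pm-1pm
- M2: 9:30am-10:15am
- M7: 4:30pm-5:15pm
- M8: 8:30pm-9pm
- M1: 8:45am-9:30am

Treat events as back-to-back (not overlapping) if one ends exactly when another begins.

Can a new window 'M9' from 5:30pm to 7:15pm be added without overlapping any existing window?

M1: ends 9:30am at or before M9 starts 5:30pm → clear.
M2: ends 10:15am at or before M9 starts 5:30pm → clear.
M4: ends 12pm at or before M9 starts 5:30pm → clear.
M3: ends 12pm at or before M9 starts 5:30pm → clear.
M6: ends 1pm at or before M9 starts 5:30pm → clear.
M5: ends 4pm at or before M9 starts 5:30pm → clear.
M7: ends 5:15pm at or before M9 starts 5:30pm → clear.
M8: starts 8:30pm at or after M9 ends 7:15pm → clear.

Yes — the slot is free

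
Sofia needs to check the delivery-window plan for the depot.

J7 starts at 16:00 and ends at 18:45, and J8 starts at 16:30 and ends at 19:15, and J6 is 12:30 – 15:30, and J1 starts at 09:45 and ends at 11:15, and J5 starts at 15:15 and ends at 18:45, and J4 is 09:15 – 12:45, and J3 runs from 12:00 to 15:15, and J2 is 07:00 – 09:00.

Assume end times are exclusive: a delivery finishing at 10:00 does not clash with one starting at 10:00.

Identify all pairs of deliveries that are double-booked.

J1 & J4, J3 & J4, J3 & J6, J4 & J6, J5 & J6, J5 & J7, J5 & J8, J7 & J8

Sorted by start: J2, J4, J1, J3, J6, J5, J7, J8.
J4 starts after J2 ends; J2 is clear from here.
J1 starts before J4 ends → J4 and J1 overlap.
J3 starts before J4 ends → J4 and J3 overlap.
J6 starts before J4 ends → J4 and J6 overlap.
J5 starts after J4 ends; J4 is clear from here.
J3 starts after J1 ends; J1 is clear from here.
J6 starts before J3 ends → J3 and J6 overlap.
J5 starts exactly when J3 ends (back-to-back, no overlap); J3 is clear from here.
J5 starts before J6 ends → J6 and J5 overlap.
J7 starts after J6 ends; J6 is clear from here.
J7 starts before J5 ends → J5 and J7 overlap.
J8 starts before J5 ends → J5 and J8 overlap.
J8 starts before J7 ends → J7 and J8 overlap.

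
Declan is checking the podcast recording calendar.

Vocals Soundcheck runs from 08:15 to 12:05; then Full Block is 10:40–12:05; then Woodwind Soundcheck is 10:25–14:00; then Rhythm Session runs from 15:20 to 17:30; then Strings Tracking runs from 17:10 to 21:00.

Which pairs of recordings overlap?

Two intervals overlap when each starts before the other ends.
Sorted by start: Vocals Soundcheck, Woodwind Soundcheck, Full Block, Rhythm Session, Strings Tracking.
Woodwind Soundcheck starts before Vocals Soundcheck ends → Vocals Soundcheck and Woodwind Soundcheck overlap.
Full Block starts before Vocals Soundcheck ends → Vocals Soundcheck and Full Block overlap.
Rhythm Session starts after Vocals Soundcheck ends, so Vocals Soundcheck has no further overlaps.
Full Block starts before Woodwind Soundcheck ends → Woodwind Soundcheck and Full Block overlap.
Rhythm Session starts after Woodwind Soundcheck ends, so Woodwind Soundcheck has no further overlaps.
Rhythm Session starts after Full Block ends, so Full Block has no further overlaps.
Strings Tracking starts before Rhythm Session ends → Rhythm Session and Strings Tracking overlap.

Full Block & Vocals Soundcheck, Full Block & Woodwind Soundcheck, Rhythm Session & Strings Tracking, Vocals Soundcheck & Woodwind Soundcheck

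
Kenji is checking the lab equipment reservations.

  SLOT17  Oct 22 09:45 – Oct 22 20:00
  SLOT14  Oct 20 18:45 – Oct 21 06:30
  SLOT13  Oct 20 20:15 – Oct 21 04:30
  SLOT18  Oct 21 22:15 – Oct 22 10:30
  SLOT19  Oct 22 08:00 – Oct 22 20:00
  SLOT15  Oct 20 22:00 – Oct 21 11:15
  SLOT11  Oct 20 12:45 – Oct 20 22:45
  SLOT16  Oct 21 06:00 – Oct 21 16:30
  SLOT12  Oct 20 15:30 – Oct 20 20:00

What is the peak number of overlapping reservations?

4

Sort all start/end points and keep a running count:
Oct 20 12:45 start SLOT11 → 1
Oct 20 15:30 start SLOT12 → 2
Oct 20 18:45 start SLOT14 → 3
Oct 20 20:00 end SLOT12 → 2
Oct 20 20:15 start SLOT13 → 3
Oct 20 22:00 start SLOT15 → 4
Oct 20 22:45 end SLOT11 → 3
Oct 21 04:30 end SLOT13 → 2
Oct 21 06:00 start SLOT16 → 3
Oct 21 06:30 end SLOT14 → 2
Oct 21 11:15 end SLOT15 → 1
Oct 21 16:30 end SLOT16 → 0
Oct 21 22:15 start SLOT18 → 1
Oct 22 08:00 start SLOT19 → 2
Oct 22 09:45 start SLOT17 → 3
Oct 22 10:30 end SLOT18 → 2
Oct 22 20:00 end SLOT17 → 1
Oct 22 20:00 end SLOT19 → 0
Peak is 4, at Oct 20 22:00 (SLOT11, SLOT13, SLOT14, SLOT15).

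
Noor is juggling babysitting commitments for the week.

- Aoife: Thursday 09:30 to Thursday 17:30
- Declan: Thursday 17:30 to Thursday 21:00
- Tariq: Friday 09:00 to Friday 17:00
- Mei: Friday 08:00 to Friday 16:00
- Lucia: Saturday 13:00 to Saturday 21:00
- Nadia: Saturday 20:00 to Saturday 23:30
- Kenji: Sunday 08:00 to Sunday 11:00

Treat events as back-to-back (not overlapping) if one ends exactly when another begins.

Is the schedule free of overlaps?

Two intervals overlap when each starts before the other ends.
Sorted by start: Aoife, Declan, Mei, Tariq, Lucia, Nadia, Kenji.
Declan starts exactly when Aoife ends (back-to-back, no overlap), so nothing later overlaps Aoife either.
Mei starts after Declan ends, so nothing later overlaps Declan either.
Tariq starts before Mei ends → Mei and Tariq overlap.
That's a conflict, so the schedule is not conflict-free.

No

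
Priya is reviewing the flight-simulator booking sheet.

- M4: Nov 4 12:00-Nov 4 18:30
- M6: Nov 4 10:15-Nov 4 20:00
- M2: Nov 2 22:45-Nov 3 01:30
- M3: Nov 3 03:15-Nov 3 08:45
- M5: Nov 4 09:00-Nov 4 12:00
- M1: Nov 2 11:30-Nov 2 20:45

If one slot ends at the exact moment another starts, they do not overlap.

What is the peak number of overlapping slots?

Sweep the timeline, counting +1 at each start and −1 at each end (ends before starts at a tie):
Nov 2 11:30 start M1 → 1
Nov 2 20:45 end M1 → 0
Nov 2 22:45 start M2 → 1
Nov 3 01:30 end M2 → 0
Nov 3 03:15 start M3 → 1
Nov 3 08:45 end M3 → 0
Nov 4 09:00 start M5 → 1
Nov 4 10:15 start M6 → 2
Nov 4 12:00 end M5 → 1
Nov 4 12:00 start M4 → 2
Nov 4 18:30 end M4 → 1
Nov 4 20:00 end M6 → 0
Peak is 2, at Nov 4 10:15 (M5, M6).

2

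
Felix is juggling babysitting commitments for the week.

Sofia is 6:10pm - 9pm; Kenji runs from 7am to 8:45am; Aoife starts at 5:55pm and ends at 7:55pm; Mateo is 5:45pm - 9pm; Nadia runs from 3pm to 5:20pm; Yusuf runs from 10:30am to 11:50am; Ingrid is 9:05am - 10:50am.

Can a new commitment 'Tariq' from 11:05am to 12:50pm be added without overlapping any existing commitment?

Kenji: ends 8:45am at or before Tariq starts 11:05am → clear.
Ingrid: ends 10:50am at or before Tariq starts 11:05am → clear.
Yusuf: starts 10:30am before Tariq ends 12:50pm, and ends 11:50am after Tariq starts 11:05am → overlap.
Nadia: starts 3pm at or after Tariq ends 12:50pm → clear.
Mateo: starts 5:45pm at or after Tariq ends 12:50pm → clear.
Aoife: starts 5:55pm at or after Tariq ends 12:50pm → clear.
Sofia: starts 6:10pm at or after Tariq ends 12:50pm → clear.
Tariq overlaps Yusuf.

No — it overlaps Yusuf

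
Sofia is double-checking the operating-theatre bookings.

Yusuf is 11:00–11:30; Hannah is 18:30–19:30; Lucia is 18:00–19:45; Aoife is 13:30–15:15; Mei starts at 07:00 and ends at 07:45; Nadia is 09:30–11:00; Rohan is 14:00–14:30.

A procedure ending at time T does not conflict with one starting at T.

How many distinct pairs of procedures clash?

2

Sorted by start: Mei, Nadia, Yusuf, Aoife, Rohan, Lucia, Hannah.
Nadia starts after Mei ends; Mei is clear from here.
Yusuf starts exactly when Nadia ends (back-to-back, no overlap); Nadia is clear from here.
Aoife starts after Yusuf ends; Yusuf is clear from here.
Rohan starts before Aoife ends → Aoife and Rohan overlap.
Lucia starts after Aoife ends; Aoife is clear from here.
Lucia starts after Rohan ends; Rohan is clear from here.
Hannah starts before Lucia ends → Lucia and Hannah overlap.
Overlapping pairs: Aoife & Rohan, Hannah & Lucia — 2 in total.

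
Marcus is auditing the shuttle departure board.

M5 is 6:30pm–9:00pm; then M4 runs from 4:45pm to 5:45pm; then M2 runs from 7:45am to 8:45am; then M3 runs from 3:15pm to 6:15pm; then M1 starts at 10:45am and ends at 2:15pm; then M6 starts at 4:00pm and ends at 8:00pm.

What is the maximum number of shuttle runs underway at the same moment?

3

Walk through starts and ends in time order (an end at T is processed before a start at T):
7:45am start M2 → 1
8:45am end M2 → 0
10:45am start M1 → 1
2:15pm end M1 → 0
3:15pm start M3 → 1
4:00pm start M6 → 2
4:45pm start M4 → 3
5:45pm end M4 → 2
6:15pm end M3 → 1
6:30pm start M5 → 2
8:00pm end M6 → 1
9:00pm end M5 → 0
Peak is 3, at 4:45pm (M3, M4, M6).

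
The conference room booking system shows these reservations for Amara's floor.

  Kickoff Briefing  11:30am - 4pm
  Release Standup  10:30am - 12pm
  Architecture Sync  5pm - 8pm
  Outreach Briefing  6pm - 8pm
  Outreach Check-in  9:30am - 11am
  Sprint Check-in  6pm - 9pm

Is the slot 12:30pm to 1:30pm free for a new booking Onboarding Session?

No — it overlaps Kickoff Briefing

Outreach Check-in: ends 11am at or before Onboarding Session starts 12:30pm → clear.
Release Standup: ends 12pm at or before Onboarding Session starts 12:30pm → clear.
Kickoff Briefing: starts 11:30am before Onboarding Session ends 1:30pm, and ends 4pm after Onboarding Session starts 12:30pm → overlap.
Architecture Sync: starts 5pm at or after Onboarding Session ends 1:30pm → clear.
Outreach Briefing: starts 6pm at or after Onboarding Session ends 1:30pm → clear.
Sprint Check-in: starts 6pm at or after Onboarding Session ends 1:30pm → clear.
Onboarding Session overlaps Kickoff Briefing.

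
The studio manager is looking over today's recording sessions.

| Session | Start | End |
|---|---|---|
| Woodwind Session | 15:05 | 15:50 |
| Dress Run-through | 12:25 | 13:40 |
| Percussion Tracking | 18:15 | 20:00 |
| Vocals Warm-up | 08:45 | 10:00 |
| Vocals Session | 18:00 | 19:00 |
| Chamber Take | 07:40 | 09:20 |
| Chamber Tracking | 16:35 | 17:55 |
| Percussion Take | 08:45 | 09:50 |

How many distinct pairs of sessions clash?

Two intervals overlap when each starts before the other ends.
Sorted by start: Chamber Take, Percussion Take, Vocals Warm-up, Dress Run-through, Woodwind Session, Chamber Tracking, Vocals Session, Percussion Tracking.
Percussion Take starts before Chamber Take ends → Chamber Take and Percussion Take overlap.
Vocals Warm-up starts before Chamber Take ends → Chamber Take and Vocals Warm-up overlap.
Dress Run-through starts after Chamber Take ends — done with Chamber Take.
Vocals Warm-up starts before Percussion Take ends → Percussion Take and Vocals Warm-up overlap.
Dress Run-through starts after Percussion Take ends — done with Percussion Take.
Dress Run-through starts after Vocals Warm-up ends — done with Vocals Warm-up.
Woodwind Session starts after Dress Run-through ends — done with Dress Run-through.
Chamber Tracking starts after Woodwind Session ends — done with Woodwind Session.
Vocals Session starts after Chamber Tracking ends — done with Chamber Tracking.
Percussion Tracking starts before Vocals Session ends → Vocals Session and Percussion Tracking overlap.
Overlapping pairs: Chamber Take & Percussion Take, Chamber Take & Vocals Warm-up, Percussion Take & Vocals Warm-up, Percussion Tracking & Vocals Session — 4 in total.

4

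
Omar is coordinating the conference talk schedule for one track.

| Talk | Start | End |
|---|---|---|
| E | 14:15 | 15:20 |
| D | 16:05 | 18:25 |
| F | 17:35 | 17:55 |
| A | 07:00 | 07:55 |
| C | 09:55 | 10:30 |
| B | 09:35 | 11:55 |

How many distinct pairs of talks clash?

Two intervals overlap when each starts before the other ends.
Sorted by start: A, B, C, E, D, F.
B starts after A ends, so nothing later overlaps A either.
C starts before B ends → B and C overlap.
E starts after B ends, so nothing later overlaps B either.
E starts after C ends, so nothing later overlaps C either.
D starts after E ends, so nothing later overlaps E either.
F starts before D ends → D and F overlap.
Overlapping pairs: B & C, D & F — 2 in total.

2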